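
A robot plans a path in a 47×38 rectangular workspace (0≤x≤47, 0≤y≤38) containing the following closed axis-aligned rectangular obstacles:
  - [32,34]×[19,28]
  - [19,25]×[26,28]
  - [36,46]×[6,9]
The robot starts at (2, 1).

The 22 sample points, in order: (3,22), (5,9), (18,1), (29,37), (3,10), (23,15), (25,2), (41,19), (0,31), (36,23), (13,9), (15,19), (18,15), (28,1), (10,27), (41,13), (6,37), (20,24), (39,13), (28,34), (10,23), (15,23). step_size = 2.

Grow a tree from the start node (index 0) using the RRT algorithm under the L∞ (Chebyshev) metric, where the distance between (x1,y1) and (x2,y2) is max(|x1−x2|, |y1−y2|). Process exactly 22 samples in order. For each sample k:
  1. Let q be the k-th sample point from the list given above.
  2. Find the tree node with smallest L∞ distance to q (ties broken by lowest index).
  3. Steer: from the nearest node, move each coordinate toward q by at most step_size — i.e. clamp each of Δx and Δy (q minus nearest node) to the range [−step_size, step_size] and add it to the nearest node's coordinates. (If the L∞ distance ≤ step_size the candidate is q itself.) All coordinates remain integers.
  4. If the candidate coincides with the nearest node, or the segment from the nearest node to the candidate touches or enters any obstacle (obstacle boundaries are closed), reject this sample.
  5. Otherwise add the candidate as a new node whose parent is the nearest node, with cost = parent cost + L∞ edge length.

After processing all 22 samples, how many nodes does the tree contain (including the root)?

1. q=(3,22) nearest=0 d=21 new=(3,3) → add node 1 parent=0 cost=2
2. q=(5,9) nearest=1 d=6 new=(5,5) → add node 2 parent=1 cost=4
3. q=(18,1) nearest=2 d=13 new=(7,3) → add node 3 parent=2 cost=6
4. q=(29,37) nearest=2 d=32 new=(7,7) → add node 4 parent=2 cost=6
5. q=(3,10) nearest=4 d=4 new=(5,9) → add node 5 parent=4 cost=8
6. q=(23,15) nearest=3 d=16 new=(9,5) → add node 6 parent=3 cost=8
7. q=(25,2) nearest=6 d=16 new=(11,3) → add node 7 parent=6 cost=10
8. q=(41,19) nearest=7 d=30 new=(13,5) → add node 8 parent=7 cost=12
9. q=(0,31) nearest=5 d=22 new=(3,11) → add node 9 parent=5 cost=10
10. q=(36,23) nearest=8 d=23 new=(15,7) → add node 10 parent=8 cost=14
11. q=(13,9) nearest=10 d=2 new=(13,9) → add node 11 parent=10 cost=16
12. q=(15,19) nearest=5 d=10 new=(7,11) → add node 12 parent=5 cost=10
13. q=(18,15) nearest=11 d=6 new=(15,11) → add node 13 parent=11 cost=18
14. q=(28,1) nearest=10 d=13 new=(17,5) → add node 14 parent=10 cost=16
15. q=(10,27) nearest=9 d=16 new=(5,13) → add node 15 parent=9 cost=12
16. q=(41,13) nearest=14 d=24 new=(19,7) → add node 16 parent=14 cost=18
17. q=(6,37) nearest=15 d=24 new=(6,15) → add node 17 parent=15 cost=14
18. q=(20,24) nearest=12 d=13 new=(9,13) → add node 18 parent=12 cost=12
19. q=(39,13) nearest=16 d=20 new=(21,9) → add node 19 parent=16 cost=20
20. q=(28,34) nearest=18 d=21 new=(11,15) → add node 20 parent=18 cost=14
21. q=(10,23) nearest=17 d=8 new=(8,17) → add node 21 parent=17 cost=16
22. q=(15,23) nearest=21 d=7 new=(10,19) → add node 22 parent=21 cost=18

Node count: 23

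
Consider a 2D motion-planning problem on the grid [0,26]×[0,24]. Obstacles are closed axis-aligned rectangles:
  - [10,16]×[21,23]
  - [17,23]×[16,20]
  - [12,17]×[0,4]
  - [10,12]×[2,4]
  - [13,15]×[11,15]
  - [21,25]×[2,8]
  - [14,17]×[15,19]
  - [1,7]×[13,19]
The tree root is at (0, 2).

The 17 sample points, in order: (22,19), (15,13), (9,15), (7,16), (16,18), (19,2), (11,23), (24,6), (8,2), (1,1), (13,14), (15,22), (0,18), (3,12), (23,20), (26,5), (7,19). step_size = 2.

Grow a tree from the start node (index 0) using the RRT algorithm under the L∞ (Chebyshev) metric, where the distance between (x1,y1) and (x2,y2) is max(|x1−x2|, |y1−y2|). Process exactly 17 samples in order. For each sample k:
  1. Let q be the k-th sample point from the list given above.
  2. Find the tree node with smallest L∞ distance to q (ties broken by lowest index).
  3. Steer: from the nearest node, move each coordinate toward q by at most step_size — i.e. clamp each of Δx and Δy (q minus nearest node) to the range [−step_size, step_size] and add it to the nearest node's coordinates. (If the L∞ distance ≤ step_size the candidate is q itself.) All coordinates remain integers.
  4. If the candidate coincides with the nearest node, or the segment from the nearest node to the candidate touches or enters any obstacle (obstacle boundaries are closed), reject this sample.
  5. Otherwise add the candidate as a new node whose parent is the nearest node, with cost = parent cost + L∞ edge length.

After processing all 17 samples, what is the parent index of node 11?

Parent of node 11: 7

1. q=(22,19) nearest=0 d=22 new=(2,4) → add node 1 parent=0 cost=2
2. q=(15,13) nearest=1 d=13 new=(4,6) → add node 2 parent=1 cost=4
3. q=(9,15) nearest=2 d=9 new=(6,8) → add node 3 parent=2 cost=6
4. q=(7,16) nearest=3 d=8 new=(7,10) → add node 4 parent=3 cost=8
5. q=(16,18) nearest=4 d=9 new=(9,12) → add node 5 parent=4 cost=10
6. q=(19,2) nearest=5 d=10 new=(11,10) → add node 6 parent=5 cost=12
7. q=(11,23) nearest=5 d=11 new=(11,14) → add node 7 parent=5 cost=12
8. q=(24,6) nearest=6 d=13 new=(13,8) → add node 8 parent=6 cost=14
9. q=(8,2) nearest=2 d=4 new=(6,4) → add node 9 parent=2 cost=6
10. q=(1,1) nearest=0 d=1 new=(1,1) → add node 10 parent=0 cost=1
11. q=(13,14) nearest=7 d=2 new=(13,14) → blocked by [13,15]×[11,15], reject
12. q=(15,22) nearest=7 d=8 new=(13,16) → add node 11 parent=7 cost=14
13. q=(0,18) nearest=4 d=8 new=(5,12) → add node 12 parent=4 cost=10
14. q=(3,12) nearest=12 d=2 new=(3,12) → add node 13 parent=12 cost=12
15. q=(23,20) nearest=11 d=10 new=(15,18) → blocked by [14,17]×[15,19], reject
16. q=(26,5) nearest=8 d=13 new=(15,6) → add node 14 parent=8 cost=16
17. q=(7,19) nearest=7 d=5 new=(9,16) → add node 15 parent=7 cost=14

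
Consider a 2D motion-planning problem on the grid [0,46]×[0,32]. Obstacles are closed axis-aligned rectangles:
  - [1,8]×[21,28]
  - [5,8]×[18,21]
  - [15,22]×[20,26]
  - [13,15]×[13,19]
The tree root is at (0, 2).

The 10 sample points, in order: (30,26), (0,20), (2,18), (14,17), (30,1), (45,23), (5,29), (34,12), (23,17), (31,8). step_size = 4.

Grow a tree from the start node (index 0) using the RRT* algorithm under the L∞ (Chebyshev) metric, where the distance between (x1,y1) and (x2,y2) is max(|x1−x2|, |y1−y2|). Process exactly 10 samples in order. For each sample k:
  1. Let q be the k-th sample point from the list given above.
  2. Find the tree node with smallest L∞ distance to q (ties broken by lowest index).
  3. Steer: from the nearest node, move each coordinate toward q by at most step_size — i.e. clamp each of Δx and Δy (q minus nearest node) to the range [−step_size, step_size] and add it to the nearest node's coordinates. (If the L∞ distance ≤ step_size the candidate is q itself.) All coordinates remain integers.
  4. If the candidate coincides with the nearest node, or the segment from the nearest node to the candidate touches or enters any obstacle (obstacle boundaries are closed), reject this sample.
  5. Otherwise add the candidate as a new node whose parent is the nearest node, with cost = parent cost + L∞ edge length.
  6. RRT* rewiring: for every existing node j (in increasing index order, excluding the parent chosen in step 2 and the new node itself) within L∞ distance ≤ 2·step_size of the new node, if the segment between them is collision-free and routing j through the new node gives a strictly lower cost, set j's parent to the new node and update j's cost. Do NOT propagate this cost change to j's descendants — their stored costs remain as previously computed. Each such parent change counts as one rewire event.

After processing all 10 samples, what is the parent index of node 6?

Parent of node 6: 5

1. q=(30,26) nearest=0 d=30 new=(4,6) → add node 1 parent=0 cost=4
2. q=(0,20) nearest=1 d=14 new=(0,10) → add node 2 parent=1 cost=8
3. q=(2,18) nearest=2 d=8 new=(2,14) → add node 3 parent=2 cost=12
4. q=(14,17) nearest=1 d=11 new=(8,10) → add node 4 parent=1 cost=8
5. q=(30,1) nearest=4 d=22 new=(12,6) → add node 5 parent=4 cost=12
6. q=(45,23) nearest=5 d=33 new=(16,10) → add node 6 parent=5 cost=16
7. q=(5,29) nearest=3 d=15 new=(5,18) → blocked by [5,8]×[18,21], reject
8. q=(34,12) nearest=6 d=18 new=(20,12) → add node 7 parent=6 cost=20
9. q=(23,17) nearest=7 d=5 new=(23,16) → add node 8 parent=7 cost=24
10. q=(31,8) nearest=8 d=8 new=(27,12) → add node 9 parent=8 cost=28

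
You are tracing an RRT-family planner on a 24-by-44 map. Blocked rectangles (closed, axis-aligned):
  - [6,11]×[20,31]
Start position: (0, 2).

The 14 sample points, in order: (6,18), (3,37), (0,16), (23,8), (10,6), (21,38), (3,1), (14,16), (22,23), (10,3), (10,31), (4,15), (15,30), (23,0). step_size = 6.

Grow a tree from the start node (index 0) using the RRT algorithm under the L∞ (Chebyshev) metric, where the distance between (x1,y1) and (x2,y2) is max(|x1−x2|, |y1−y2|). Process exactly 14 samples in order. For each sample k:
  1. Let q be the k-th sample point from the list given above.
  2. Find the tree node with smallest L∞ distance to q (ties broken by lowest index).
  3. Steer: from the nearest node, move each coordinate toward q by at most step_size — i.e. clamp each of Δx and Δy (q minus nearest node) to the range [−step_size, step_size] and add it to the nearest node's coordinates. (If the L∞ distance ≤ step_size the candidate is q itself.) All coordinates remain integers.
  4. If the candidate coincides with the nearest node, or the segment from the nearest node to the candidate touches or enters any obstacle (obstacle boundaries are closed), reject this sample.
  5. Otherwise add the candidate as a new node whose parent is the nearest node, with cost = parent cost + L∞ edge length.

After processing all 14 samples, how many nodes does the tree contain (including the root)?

Node count: 14

1. q=(6,18) nearest=0 d=16 new=(6,8) → add node 1 parent=0 cost=6
2. q=(3,37) nearest=1 d=29 new=(3,14) → add node 2 parent=1 cost=12
3. q=(0,16) nearest=2 d=3 new=(0,16) → add node 3 parent=2 cost=15
4. q=(23,8) nearest=1 d=17 new=(12,8) → add node 4 parent=1 cost=12
5. q=(10,6) nearest=4 d=2 new=(10,6) → add node 5 parent=4 cost=14
6. q=(21,38) nearest=3 d=22 new=(6,22) → blocked by [6,11]×[20,31], reject
7. q=(3,1) nearest=0 d=3 new=(3,1) → add node 6 parent=0 cost=3
8. q=(14,16) nearest=1 d=8 new=(12,14) → add node 7 parent=1 cost=12
9. q=(22,23) nearest=7 d=10 new=(18,20) → add node 8 parent=7 cost=18
10. q=(10,3) nearest=5 d=3 new=(10,3) → add node 9 parent=5 cost=17
11. q=(10,31) nearest=8 d=11 new=(12,26) → add node 10 parent=8 cost=24
12. q=(4,15) nearest=2 d=1 new=(4,15) → add node 11 parent=2 cost=13
13. q=(15,30) nearest=10 d=4 new=(15,30) → add node 12 parent=10 cost=28
14. q=(23,0) nearest=4 d=11 new=(18,2) → add node 13 parent=4 cost=18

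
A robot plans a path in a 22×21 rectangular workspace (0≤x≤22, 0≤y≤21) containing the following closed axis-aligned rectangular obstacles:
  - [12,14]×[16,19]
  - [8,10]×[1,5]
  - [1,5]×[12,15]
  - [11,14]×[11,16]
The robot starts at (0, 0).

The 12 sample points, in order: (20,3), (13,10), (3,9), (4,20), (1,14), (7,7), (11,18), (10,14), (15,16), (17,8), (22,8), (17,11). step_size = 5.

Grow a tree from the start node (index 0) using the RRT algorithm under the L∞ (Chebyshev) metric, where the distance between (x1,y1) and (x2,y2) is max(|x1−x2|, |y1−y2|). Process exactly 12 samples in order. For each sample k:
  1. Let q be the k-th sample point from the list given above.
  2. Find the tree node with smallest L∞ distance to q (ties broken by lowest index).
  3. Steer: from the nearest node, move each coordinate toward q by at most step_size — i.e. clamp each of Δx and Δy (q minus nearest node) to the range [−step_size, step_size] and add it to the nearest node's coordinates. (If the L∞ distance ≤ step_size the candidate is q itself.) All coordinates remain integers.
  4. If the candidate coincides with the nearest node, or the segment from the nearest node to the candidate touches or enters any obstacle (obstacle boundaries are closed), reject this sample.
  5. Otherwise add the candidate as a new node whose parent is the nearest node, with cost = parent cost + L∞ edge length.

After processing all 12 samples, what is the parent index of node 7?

Parent of node 7: 6

1. q=(20,3) nearest=0 d=20 new=(5,3) → add node 1 parent=0 cost=5
2. q=(13,10) nearest=1 d=8 new=(10,8) → add node 2 parent=1 cost=10
3. q=(3,9) nearest=1 d=6 new=(3,8) → add node 3 parent=1 cost=10
4. q=(4,20) nearest=2 d=12 new=(5,13) → blocked by [1,5]×[12,15], reject
5. q=(1,14) nearest=3 d=6 new=(1,13) → blocked by [1,5]×[12,15], reject
6. q=(7,7) nearest=2 d=3 new=(7,7) → add node 4 parent=2 cost=13
7. q=(11,18) nearest=2 d=10 new=(11,13) → blocked by [11,14]×[11,16], reject
8. q=(10,14) nearest=2 d=6 new=(10,13) → add node 5 parent=2 cost=15
9. q=(15,16) nearest=5 d=5 new=(15,16) → blocked by [11,14]×[11,16], reject
10. q=(17,8) nearest=2 d=7 new=(15,8) → add node 6 parent=2 cost=15
11. q=(22,8) nearest=6 d=7 new=(20,8) → add node 7 parent=6 cost=20
12. q=(17,11) nearest=6 d=3 new=(17,11) → add node 8 parent=6 cost=18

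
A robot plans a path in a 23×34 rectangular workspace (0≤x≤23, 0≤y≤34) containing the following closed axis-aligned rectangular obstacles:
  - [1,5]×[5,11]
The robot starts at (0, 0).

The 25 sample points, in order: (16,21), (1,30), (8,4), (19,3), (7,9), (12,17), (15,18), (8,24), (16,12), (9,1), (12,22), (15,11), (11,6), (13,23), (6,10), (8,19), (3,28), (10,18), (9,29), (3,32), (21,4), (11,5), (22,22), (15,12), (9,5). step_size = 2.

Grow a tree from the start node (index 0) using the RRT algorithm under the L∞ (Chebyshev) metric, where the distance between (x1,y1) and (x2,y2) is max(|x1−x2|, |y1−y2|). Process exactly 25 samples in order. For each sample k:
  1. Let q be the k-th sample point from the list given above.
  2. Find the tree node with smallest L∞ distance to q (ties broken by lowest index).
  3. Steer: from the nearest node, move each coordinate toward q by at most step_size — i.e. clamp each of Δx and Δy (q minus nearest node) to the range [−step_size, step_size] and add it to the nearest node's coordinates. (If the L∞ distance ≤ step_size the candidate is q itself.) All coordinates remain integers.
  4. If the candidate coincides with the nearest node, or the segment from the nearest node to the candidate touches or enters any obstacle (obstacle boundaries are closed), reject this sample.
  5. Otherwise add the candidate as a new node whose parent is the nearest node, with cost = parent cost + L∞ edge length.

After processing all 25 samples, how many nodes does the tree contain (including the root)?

Node count: 22

1. q=(16,21) nearest=0 d=21 new=(2,2) → add node 1 parent=0 cost=2
2. q=(1,30) nearest=1 d=28 new=(1,4) → add node 2 parent=1 cost=4
3. q=(8,4) nearest=1 d=6 new=(4,4) → add node 3 parent=1 cost=4
4. q=(19,3) nearest=3 d=15 new=(6,3) → add node 4 parent=3 cost=6
5. q=(7,9) nearest=3 d=5 new=(6,6) → blocked by [1,5]×[5,11], reject
6. q=(12,17) nearest=2 d=13 new=(3,6) → blocked by [1,5]×[5,11], reject
7. q=(15,18) nearest=2 d=14 new=(3,6) → blocked by [1,5]×[5,11], reject
8. q=(8,24) nearest=2 d=20 new=(3,6) → blocked by [1,5]×[5,11], reject
9. q=(16,12) nearest=4 d=10 new=(8,5) → add node 5 parent=4 cost=8
10. q=(9,1) nearest=4 d=3 new=(8,1) → add node 6 parent=4 cost=8
11. q=(12,22) nearest=5 d=17 new=(10,7) → add node 7 parent=5 cost=10
12. q=(15,11) nearest=7 d=5 new=(12,9) → add node 8 parent=7 cost=12
13. q=(11,6) nearest=7 d=1 new=(11,6) → add node 9 parent=7 cost=11
14. q=(13,23) nearest=8 d=14 new=(13,11) → add node 10 parent=8 cost=14
15. q=(6,10) nearest=7 d=4 new=(8,9) → add node 11 parent=7 cost=12
16. q=(8,19) nearest=10 d=8 new=(11,13) → add node 12 parent=10 cost=16
17. q=(3,28) nearest=12 d=15 new=(9,15) → add node 13 parent=12 cost=18
18. q=(10,18) nearest=13 d=3 new=(10,17) → add node 14 parent=13 cost=20
19. q=(9,29) nearest=14 d=12 new=(9,19) → add node 15 parent=14 cost=22
20. q=(3,32) nearest=15 d=13 new=(7,21) → add node 16 parent=15 cost=24
21. q=(21,4) nearest=10 d=8 new=(15,9) → add node 17 parent=10 cost=16
22. q=(11,5) nearest=9 d=1 new=(11,5) → add node 18 parent=9 cost=12
23. q=(22,22) nearest=10 d=11 new=(15,13) → add node 19 parent=10 cost=16
24. q=(15,12) nearest=19 d=1 new=(15,12) → add node 20 parent=19 cost=17
25. q=(9,5) nearest=5 d=1 new=(9,5) → add node 21 parent=5 cost=9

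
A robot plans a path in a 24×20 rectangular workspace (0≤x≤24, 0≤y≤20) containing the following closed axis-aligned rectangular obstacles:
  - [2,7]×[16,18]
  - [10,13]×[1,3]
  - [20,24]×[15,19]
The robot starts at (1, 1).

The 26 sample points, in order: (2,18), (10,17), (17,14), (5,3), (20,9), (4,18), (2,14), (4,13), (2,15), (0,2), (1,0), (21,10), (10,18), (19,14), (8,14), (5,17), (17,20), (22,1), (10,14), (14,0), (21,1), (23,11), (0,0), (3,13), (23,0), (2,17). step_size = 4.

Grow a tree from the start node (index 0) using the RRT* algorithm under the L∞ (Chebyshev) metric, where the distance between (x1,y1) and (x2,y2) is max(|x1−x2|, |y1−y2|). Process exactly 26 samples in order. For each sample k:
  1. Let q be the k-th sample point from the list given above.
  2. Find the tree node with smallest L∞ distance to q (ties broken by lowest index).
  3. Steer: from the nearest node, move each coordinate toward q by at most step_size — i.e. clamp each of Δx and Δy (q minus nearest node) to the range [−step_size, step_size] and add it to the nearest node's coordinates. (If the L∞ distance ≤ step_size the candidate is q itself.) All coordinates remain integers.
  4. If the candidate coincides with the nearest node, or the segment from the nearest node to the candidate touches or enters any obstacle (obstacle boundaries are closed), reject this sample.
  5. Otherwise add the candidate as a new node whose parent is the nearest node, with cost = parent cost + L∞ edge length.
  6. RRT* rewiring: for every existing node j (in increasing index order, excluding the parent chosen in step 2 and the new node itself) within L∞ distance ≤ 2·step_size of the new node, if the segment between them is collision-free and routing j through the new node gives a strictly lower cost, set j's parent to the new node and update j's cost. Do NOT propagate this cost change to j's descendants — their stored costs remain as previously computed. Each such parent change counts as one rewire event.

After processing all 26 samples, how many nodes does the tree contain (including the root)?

Node count: 24

1. q=(2,18) nearest=0 d=17 new=(2,5) → add node 1 parent=0 cost=4
2. q=(10,17) nearest=1 d=12 new=(6,9) → add node 2 parent=1 cost=8
3. q=(17,14) nearest=2 d=11 new=(10,13) → add node 3 parent=2 cost=12
4. q=(5,3) nearest=1 d=3 new=(5,3) → add node 4 parent=1 cost=7
5. q=(20,9) nearest=3 d=10 new=(14,9) → add node 5 parent=3 cost=16
6. q=(4,18) nearest=3 d=6 new=(6,17) → blocked by [2,7]×[16,18], reject
7. q=(2,14) nearest=2 d=5 new=(2,13) → add node 6 parent=2 cost=12
8. q=(4,13) nearest=6 d=2 new=(4,13) → add node 7 parent=6 cost=14
9. q=(2,15) nearest=6 d=2 new=(2,15) → add node 8 parent=6 cost=14
10. q=(0,2) nearest=0 d=1 new=(0,2) → add node 9 parent=0 cost=1; rewire 4→9 (6<7)
11. q=(1,0) nearest=0 d=1 new=(1,0) → add node 10 parent=0 cost=1; rewire 4→10 (5<6)
12. q=(21,10) nearest=5 d=7 new=(18,10) → add node 11 parent=5 cost=20
13. q=(10,18) nearest=3 d=5 new=(10,17) → add node 12 parent=3 cost=16
14. q=(19,14) nearest=11 d=4 new=(19,14) → add node 13 parent=11 cost=24
15. q=(8,14) nearest=3 d=2 new=(8,14) → add node 14 parent=3 cost=14
16. q=(5,17) nearest=8 d=3 new=(5,17) → blocked by [2,7]×[16,18], reject
17. q=(17,20) nearest=13 d=6 new=(17,18) → add node 15 parent=13 cost=28
18. q=(22,1) nearest=5 d=8 new=(18,5) → add node 16 parent=5 cost=20
19. q=(10,14) nearest=3 d=1 new=(10,14) → add node 17 parent=3 cost=13; rewire 15→17 (20<28)
20. q=(14,0) nearest=16 d=5 new=(14,1) → add node 18 parent=16 cost=24
21. q=(21,1) nearest=16 d=4 new=(21,1) → add node 19 parent=16 cost=24
22. q=(23,11) nearest=13 d=4 new=(23,11) → add node 20 parent=13 cost=28
23. q=(0,0) nearest=0 d=1 new=(0,0) → add node 21 parent=0 cost=1
24. q=(3,13) nearest=6 d=1 new=(3,13) → add node 22 parent=6 cost=13
25. q=(23,0) nearest=19 d=2 new=(23,0) → add node 23 parent=19 cost=26
26. q=(2,17) nearest=8 d=2 new=(2,17) → blocked by [2,7]×[16,18], reject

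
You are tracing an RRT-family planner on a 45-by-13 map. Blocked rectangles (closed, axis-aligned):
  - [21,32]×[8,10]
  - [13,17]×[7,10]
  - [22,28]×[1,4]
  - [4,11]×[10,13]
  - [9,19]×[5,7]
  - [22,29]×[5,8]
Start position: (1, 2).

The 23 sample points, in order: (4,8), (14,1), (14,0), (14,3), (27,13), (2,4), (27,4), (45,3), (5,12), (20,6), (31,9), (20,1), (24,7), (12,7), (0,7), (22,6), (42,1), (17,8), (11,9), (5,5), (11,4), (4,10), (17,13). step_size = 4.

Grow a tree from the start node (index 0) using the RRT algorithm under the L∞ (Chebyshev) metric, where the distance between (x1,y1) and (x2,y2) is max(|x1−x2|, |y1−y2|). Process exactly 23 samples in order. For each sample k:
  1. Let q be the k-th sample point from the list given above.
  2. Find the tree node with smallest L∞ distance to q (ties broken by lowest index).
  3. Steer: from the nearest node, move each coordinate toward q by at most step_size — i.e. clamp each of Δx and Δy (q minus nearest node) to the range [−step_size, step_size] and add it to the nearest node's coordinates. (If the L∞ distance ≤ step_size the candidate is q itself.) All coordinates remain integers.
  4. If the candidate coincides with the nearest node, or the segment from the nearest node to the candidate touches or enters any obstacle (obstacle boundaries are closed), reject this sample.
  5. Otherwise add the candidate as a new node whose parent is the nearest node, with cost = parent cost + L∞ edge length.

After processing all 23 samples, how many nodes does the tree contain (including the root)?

1. q=(4,8) nearest=0 d=6 new=(4,6) → add node 1 parent=0 cost=4
2. q=(14,1) nearest=1 d=10 new=(8,2) → add node 2 parent=1 cost=8
3. q=(14,0) nearest=2 d=6 new=(12,0) → add node 3 parent=2 cost=12
4. q=(14,3) nearest=3 d=3 new=(14,3) → add node 4 parent=3 cost=15
5. q=(27,13) nearest=4 d=13 new=(18,7) → blocked by [9,19]×[5,7], reject
6. q=(2,4) nearest=0 d=2 new=(2,4) → add node 5 parent=0 cost=2
7. q=(27,4) nearest=4 d=13 new=(18,4) → add node 6 parent=4 cost=19
8. q=(45,3) nearest=6 d=27 new=(22,3) → blocked by [22,28]×[1,4], reject
9. q=(5,12) nearest=1 d=6 new=(5,10) → blocked by [4,11]×[10,13], reject
10. q=(20,6) nearest=6 d=2 new=(20,6) → blocked by [9,19]×[5,7], reject
11. q=(31,9) nearest=6 d=13 new=(22,8) → blocked by [21,32]×[8,10], reject
12. q=(20,1) nearest=6 d=3 new=(20,1) → add node 7 parent=6 cost=22
13. q=(24,7) nearest=6 d=6 new=(22,7) → blocked by [22,29]×[5,8], reject
14. q=(12,7) nearest=4 d=4 new=(12,7) → blocked by [9,19]×[5,7], reject
15. q=(0,7) nearest=5 d=3 new=(0,7) → add node 8 parent=5 cost=5
16. q=(22,6) nearest=6 d=4 new=(22,6) → blocked by [22,29]×[5,8], reject
17. q=(42,1) nearest=7 d=22 new=(24,1) → blocked by [22,28]×[1,4], reject
18. q=(17,8) nearest=6 d=4 new=(17,8) → blocked by [13,17]×[7,10], reject
19. q=(11,9) nearest=4 d=6 new=(11,7) → blocked by [9,19]×[5,7], reject
20. q=(5,5) nearest=1 d=1 new=(5,5) → add node 9 parent=1 cost=5
21. q=(11,4) nearest=2 d=3 new=(11,4) → add node 10 parent=2 cost=11
22. q=(4,10) nearest=1 d=4 new=(4,10) → blocked by [4,11]×[10,13], reject
23. q=(17,13) nearest=6 d=9 new=(17,8) → blocked by [13,17]×[7,10], reject

Node count: 11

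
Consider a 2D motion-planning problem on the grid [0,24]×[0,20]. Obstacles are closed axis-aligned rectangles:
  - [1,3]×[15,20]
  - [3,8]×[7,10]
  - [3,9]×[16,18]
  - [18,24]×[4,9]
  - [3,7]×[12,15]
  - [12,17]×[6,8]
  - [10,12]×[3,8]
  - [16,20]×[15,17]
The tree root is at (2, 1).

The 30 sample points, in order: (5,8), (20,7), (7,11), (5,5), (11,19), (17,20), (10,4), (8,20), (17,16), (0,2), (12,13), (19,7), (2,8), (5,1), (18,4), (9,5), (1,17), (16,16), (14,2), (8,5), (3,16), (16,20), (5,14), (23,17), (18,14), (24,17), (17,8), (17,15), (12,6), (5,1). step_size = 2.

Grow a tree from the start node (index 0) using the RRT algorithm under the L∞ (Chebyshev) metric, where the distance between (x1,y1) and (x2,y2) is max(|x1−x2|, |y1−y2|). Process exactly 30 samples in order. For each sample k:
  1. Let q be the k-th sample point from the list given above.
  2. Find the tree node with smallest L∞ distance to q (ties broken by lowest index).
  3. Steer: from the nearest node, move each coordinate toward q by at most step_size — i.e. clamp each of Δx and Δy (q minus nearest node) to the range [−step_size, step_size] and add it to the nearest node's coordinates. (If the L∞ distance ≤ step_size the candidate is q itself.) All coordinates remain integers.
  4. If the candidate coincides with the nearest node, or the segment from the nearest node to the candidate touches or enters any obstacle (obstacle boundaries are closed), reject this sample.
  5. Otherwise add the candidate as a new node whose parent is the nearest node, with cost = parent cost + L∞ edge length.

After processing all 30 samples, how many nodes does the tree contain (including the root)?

Node count: 9

1. q=(5,8) nearest=0 d=7 new=(4,3) → add node 1 parent=0 cost=2
2. q=(20,7) nearest=1 d=16 new=(6,5) → add node 2 parent=1 cost=4
3. q=(7,11) nearest=2 d=6 new=(7,7) → blocked by [3,8]×[7,10], reject
4. q=(5,5) nearest=2 d=1 new=(5,5) → add node 3 parent=2 cost=5
5. q=(11,19) nearest=2 d=14 new=(8,7) → blocked by [3,8]×[7,10], reject
6. q=(17,20) nearest=2 d=15 new=(8,7) → blocked by [3,8]×[7,10], reject
7. q=(10,4) nearest=2 d=4 new=(8,4) → add node 4 parent=2 cost=6
8. q=(8,20) nearest=2 d=15 new=(8,7) → blocked by [3,8]×[7,10], reject
9. q=(17,16) nearest=2 d=11 new=(8,7) → blocked by [3,8]×[7,10], reject
10. q=(0,2) nearest=0 d=2 new=(0,2) → add node 5 parent=0 cost=2
11. q=(12,13) nearest=2 d=8 new=(8,7) → blocked by [3,8]×[7,10], reject
12. q=(19,7) nearest=4 d=11 new=(10,6) → blocked by [10,12]×[3,8], reject
13. q=(2,8) nearest=3 d=3 new=(3,7) → blocked by [3,8]×[7,10], reject
14. q=(5,1) nearest=1 d=2 new=(5,1) → add node 6 parent=1 cost=4
15. q=(18,4) nearest=4 d=10 new=(10,4) → blocked by [10,12]×[3,8], reject
16. q=(9,5) nearest=4 d=1 new=(9,5) → add node 7 parent=4 cost=7
17. q=(1,17) nearest=2 d=12 new=(4,7) → blocked by [3,8]×[7,10], reject
18. q=(16,16) nearest=2 d=11 new=(8,7) → blocked by [3,8]×[7,10], reject
19. q=(14,2) nearest=7 d=5 new=(11,3) → blocked by [10,12]×[3,8], reject
20. q=(8,5) nearest=4 d=1 new=(8,5) → add node 8 parent=4 cost=7
21. q=(3,16) nearest=2 d=11 new=(4,7) → blocked by [3,8]×[7,10], reject
22. q=(16,20) nearest=2 d=15 new=(8,7) → blocked by [3,8]×[7,10], reject
23. q=(5,14) nearest=2 d=9 new=(5,7) → blocked by [3,8]×[7,10], reject
24. q=(23,17) nearest=7 d=14 new=(11,7) → blocked by [10,12]×[3,8], reject
25. q=(18,14) nearest=7 d=9 new=(11,7) → blocked by [10,12]×[3,8], reject
26. q=(24,17) nearest=7 d=15 new=(11,7) → blocked by [10,12]×[3,8], reject
27. q=(17,8) nearest=7 d=8 new=(11,7) → blocked by [10,12]×[3,8], reject
28. q=(17,15) nearest=7 d=10 new=(11,7) → blocked by [10,12]×[3,8], reject
29. q=(12,6) nearest=7 d=3 new=(11,6) → blocked by [10,12]×[3,8], reject
30. q=(5,1) nearest=6 d=0 → coincident, reject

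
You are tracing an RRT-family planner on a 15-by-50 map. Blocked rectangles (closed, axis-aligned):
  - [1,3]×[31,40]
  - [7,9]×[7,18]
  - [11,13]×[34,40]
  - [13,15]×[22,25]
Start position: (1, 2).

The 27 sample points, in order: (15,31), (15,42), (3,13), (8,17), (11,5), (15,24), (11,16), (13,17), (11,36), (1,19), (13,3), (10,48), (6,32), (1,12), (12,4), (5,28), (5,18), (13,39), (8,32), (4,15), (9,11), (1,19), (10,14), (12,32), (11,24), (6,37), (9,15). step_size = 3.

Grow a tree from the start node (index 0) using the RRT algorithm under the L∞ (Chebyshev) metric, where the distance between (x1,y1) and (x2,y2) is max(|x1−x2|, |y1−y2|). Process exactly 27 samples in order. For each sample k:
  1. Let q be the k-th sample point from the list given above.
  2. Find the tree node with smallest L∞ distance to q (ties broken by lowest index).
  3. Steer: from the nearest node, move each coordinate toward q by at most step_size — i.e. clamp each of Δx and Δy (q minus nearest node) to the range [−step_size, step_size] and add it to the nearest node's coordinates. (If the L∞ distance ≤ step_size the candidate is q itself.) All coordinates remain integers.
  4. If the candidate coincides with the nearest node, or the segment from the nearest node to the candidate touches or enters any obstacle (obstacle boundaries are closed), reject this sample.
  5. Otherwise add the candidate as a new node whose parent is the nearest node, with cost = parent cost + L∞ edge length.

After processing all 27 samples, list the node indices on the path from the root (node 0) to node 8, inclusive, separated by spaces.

Path: 0 1 2 3 4 5 6 8

1. q=(15,31) nearest=0 d=29 new=(4,5) → add node 1 parent=0 cost=3
2. q=(15,42) nearest=1 d=37 new=(7,8) → blocked by [7,9]×[7,18], reject
3. q=(3,13) nearest=1 d=8 new=(3,8) → add node 2 parent=1 cost=6
4. q=(8,17) nearest=2 d=9 new=(6,11) → add node 3 parent=2 cost=9
5. q=(11,5) nearest=3 d=6 new=(9,8) → blocked by [7,9]×[7,18], reject
6. q=(15,24) nearest=3 d=13 new=(9,14) → blocked by [7,9]×[7,18], reject
7. q=(11,16) nearest=3 d=5 new=(9,14) → blocked by [7,9]×[7,18], reject
8. q=(13,17) nearest=3 d=7 new=(9,14) → blocked by [7,9]×[7,18], reject
9. q=(11,36) nearest=3 d=25 new=(9,14) → blocked by [7,9]×[7,18], reject
10. q=(1,19) nearest=3 d=8 new=(3,14) → add node 4 parent=3 cost=12
11. q=(13,3) nearest=3 d=8 new=(9,8) → blocked by [7,9]×[7,18], reject
12. q=(10,48) nearest=4 d=34 new=(6,17) → add node 5 parent=4 cost=15
13. q=(6,32) nearest=5 d=15 new=(6,20) → add node 6 parent=5 cost=18
14. q=(1,12) nearest=4 d=2 new=(1,12) → add node 7 parent=4 cost=14
15. q=(12,4) nearest=3 d=7 new=(9,8) → blocked by [7,9]×[7,18], reject
16. q=(5,28) nearest=6 d=8 new=(5,23) → add node 8 parent=6 cost=21
17. q=(5,18) nearest=5 d=1 new=(5,18) → add node 9 parent=5 cost=16
18. q=(13,39) nearest=8 d=16 new=(8,26) → add node 10 parent=8 cost=24
19. q=(8,32) nearest=10 d=6 new=(8,29) → add node 11 parent=10 cost=27
20. q=(4,15) nearest=4 d=1 new=(4,15) → add node 12 parent=4 cost=13
21. q=(9,11) nearest=3 d=3 new=(9,11) → blocked by [7,9]×[7,18], reject
22. q=(1,19) nearest=8 d=4 new=(2,20) → add node 13 parent=8 cost=24
23. q=(10,14) nearest=3 d=4 new=(9,14) → blocked by [7,9]×[7,18], reject
24. q=(12,32) nearest=11 d=4 new=(11,32) → add node 14 parent=11 cost=30
25. q=(11,24) nearest=10 d=3 new=(11,24) → add node 15 parent=10 cost=27
26. q=(6,37) nearest=14 d=5 new=(8,35) → add node 16 parent=14 cost=33
27. q=(9,15) nearest=5 d=3 new=(9,15) → blocked by [7,9]×[7,18], reject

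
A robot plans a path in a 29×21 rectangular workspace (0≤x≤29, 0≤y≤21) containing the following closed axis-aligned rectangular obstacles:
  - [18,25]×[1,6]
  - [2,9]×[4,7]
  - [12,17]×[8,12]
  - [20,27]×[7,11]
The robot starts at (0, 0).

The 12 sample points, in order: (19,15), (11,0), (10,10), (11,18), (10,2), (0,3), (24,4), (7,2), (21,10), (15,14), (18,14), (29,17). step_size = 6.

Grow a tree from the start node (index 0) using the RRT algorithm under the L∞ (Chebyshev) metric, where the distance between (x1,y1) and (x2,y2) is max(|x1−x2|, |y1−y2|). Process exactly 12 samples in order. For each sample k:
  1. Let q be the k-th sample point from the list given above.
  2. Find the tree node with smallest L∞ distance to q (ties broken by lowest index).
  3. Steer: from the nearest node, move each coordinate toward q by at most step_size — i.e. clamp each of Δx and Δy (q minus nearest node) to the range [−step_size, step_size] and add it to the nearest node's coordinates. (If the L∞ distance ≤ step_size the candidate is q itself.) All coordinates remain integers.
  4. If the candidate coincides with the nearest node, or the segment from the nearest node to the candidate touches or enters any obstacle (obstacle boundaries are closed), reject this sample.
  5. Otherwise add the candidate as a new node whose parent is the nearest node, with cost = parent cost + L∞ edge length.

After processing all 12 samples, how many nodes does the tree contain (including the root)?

Node count: 8

1. q=(19,15) nearest=0 d=19 new=(6,6) → blocked by [2,9]×[4,7], reject
2. q=(11,0) nearest=0 d=11 new=(6,0) → add node 1 parent=0 cost=6
3. q=(10,10) nearest=0 d=10 new=(6,6) → blocked by [2,9]×[4,7], reject
4. q=(11,18) nearest=0 d=18 new=(6,6) → blocked by [2,9]×[4,7], reject
5. q=(10,2) nearest=1 d=4 new=(10,2) → add node 2 parent=1 cost=10
6. q=(0,3) nearest=0 d=3 new=(0,3) → add node 3 parent=0 cost=3
7. q=(24,4) nearest=2 d=14 new=(16,4) → add node 4 parent=2 cost=16
8. q=(7,2) nearest=1 d=2 new=(7,2) → add node 5 parent=1 cost=8
9. q=(21,10) nearest=4 d=6 new=(21,10) → blocked by [20,27]×[7,11], reject
10. q=(15,14) nearest=4 d=10 new=(15,10) → blocked by [12,17]×[8,12], reject
11. q=(18,14) nearest=4 d=10 new=(18,10) → add node 6 parent=4 cost=22
12. q=(29,17) nearest=6 d=11 new=(24,16) → add node 7 parent=6 cost=28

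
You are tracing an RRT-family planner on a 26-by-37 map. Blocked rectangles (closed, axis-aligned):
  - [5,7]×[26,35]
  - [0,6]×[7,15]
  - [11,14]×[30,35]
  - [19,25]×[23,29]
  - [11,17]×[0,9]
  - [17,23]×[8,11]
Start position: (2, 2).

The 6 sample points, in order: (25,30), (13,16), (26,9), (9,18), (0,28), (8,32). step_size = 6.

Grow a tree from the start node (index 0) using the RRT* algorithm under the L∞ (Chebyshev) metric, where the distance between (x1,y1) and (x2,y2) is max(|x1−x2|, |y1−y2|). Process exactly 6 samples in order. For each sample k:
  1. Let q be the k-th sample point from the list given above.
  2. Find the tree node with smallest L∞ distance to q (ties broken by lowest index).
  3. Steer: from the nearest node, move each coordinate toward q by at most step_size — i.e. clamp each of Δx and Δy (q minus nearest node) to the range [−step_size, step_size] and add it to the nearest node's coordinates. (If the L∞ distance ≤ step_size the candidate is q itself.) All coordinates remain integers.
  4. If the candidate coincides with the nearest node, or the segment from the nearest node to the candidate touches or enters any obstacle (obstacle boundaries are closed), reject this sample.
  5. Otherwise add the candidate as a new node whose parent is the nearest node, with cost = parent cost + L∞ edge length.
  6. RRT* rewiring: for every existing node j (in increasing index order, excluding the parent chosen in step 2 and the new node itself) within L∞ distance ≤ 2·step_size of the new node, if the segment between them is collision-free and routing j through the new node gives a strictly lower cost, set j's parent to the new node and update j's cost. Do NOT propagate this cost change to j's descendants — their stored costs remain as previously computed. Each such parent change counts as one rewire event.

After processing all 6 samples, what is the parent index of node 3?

Parent of node 3: 2

1. q=(25,30) nearest=0 d=28 new=(8,8) → add node 1 parent=0 cost=6
2. q=(13,16) nearest=1 d=8 new=(13,14) → add node 2 parent=1 cost=12
3. q=(26,9) nearest=2 d=13 new=(19,9) → blocked by [17,23]×[8,11], reject
4. q=(9,18) nearest=2 d=4 new=(9,18) → add node 3 parent=2 cost=16
5. q=(0,28) nearest=3 d=10 new=(3,24) → add node 4 parent=3 cost=22
6. q=(8,32) nearest=4 d=8 new=(8,30) → blocked by [5,7]×[26,35], reject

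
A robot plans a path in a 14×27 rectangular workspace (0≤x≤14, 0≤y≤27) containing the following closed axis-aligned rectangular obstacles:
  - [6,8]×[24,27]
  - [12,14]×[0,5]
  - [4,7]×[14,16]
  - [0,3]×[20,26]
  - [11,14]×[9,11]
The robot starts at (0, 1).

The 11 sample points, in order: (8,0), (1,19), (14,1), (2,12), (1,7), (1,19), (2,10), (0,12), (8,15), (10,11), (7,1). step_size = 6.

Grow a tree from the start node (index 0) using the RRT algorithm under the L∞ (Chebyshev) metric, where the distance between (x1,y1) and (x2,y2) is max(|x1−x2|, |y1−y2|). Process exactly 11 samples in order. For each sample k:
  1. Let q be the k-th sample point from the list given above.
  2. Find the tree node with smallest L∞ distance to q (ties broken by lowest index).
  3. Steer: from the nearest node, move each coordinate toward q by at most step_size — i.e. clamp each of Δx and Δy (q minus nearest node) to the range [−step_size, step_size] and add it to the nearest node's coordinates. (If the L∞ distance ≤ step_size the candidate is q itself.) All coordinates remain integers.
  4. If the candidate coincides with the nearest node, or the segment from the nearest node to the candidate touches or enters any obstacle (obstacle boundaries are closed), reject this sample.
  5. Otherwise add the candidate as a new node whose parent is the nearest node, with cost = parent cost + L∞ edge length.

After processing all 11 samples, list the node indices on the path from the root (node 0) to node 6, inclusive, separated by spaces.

1. q=(8,0) nearest=0 d=8 new=(6,0) → add node 1 parent=0 cost=6
2. q=(1,19) nearest=0 d=18 new=(1,7) → add node 2 parent=0 cost=6
3. q=(14,1) nearest=1 d=8 new=(12,1) → blocked by [12,14]×[0,5], reject
4. q=(2,12) nearest=2 d=5 new=(2,12) → add node 3 parent=2 cost=11
5. q=(1,7) nearest=2 d=0 → coincident, reject
6. q=(1,19) nearest=3 d=7 new=(1,18) → add node 4 parent=3 cost=17
7. q=(2,10) nearest=3 d=2 new=(2,10) → add node 5 parent=3 cost=13
8. q=(0,12) nearest=3 d=2 new=(0,12) → add node 6 parent=3 cost=13
9. q=(8,15) nearest=3 d=6 new=(8,15) → blocked by [4,7]×[14,16], reject
10. q=(10,11) nearest=3 d=8 new=(8,11) → add node 7 parent=3 cost=17
11. q=(7,1) nearest=1 d=1 new=(7,1) → add node 8 parent=1 cost=7

Path: 0 2 3 6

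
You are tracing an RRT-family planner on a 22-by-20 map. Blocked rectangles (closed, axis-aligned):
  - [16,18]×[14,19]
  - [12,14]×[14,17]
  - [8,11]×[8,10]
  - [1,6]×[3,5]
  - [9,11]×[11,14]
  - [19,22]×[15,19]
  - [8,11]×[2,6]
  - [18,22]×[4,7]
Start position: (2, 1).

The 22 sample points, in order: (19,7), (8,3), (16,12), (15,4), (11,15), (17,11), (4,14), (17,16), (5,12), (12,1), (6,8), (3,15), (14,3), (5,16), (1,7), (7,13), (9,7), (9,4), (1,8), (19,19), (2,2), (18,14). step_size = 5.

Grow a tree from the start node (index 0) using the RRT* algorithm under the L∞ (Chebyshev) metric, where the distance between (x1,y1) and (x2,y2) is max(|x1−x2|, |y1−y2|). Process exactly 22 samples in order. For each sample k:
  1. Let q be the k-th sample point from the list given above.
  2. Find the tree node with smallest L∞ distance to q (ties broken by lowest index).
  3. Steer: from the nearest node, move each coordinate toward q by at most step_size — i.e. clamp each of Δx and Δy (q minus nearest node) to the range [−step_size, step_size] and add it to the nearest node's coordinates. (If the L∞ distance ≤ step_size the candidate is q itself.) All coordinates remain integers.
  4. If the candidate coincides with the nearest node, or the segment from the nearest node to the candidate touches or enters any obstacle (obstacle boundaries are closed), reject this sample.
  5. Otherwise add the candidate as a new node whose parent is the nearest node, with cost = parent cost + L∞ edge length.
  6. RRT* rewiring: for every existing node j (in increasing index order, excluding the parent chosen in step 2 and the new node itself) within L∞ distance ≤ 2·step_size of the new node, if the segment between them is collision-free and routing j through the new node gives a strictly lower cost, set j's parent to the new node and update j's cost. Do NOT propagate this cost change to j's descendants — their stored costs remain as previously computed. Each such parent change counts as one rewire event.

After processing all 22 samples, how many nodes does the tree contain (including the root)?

1. q=(19,7) nearest=0 d=17 new=(7,6) → blocked by [1,6]×[3,5], reject
2. q=(8,3) nearest=0 d=6 new=(7,3) → add node 1 parent=0 cost=5
3. q=(16,12) nearest=1 d=9 new=(12,8) → blocked by [8,11]×[2,6], reject
4. q=(15,4) nearest=1 d=8 new=(12,4) → blocked by [8,11]×[2,6], reject
5. q=(11,15) nearest=1 d=12 new=(11,8) → blocked by [8,11]×[8,10], reject
6. q=(17,11) nearest=1 d=10 new=(12,8) → blocked by [8,11]×[2,6], reject
7. q=(4,14) nearest=1 d=11 new=(4,8) → blocked by [1,6]×[3,5], reject
8. q=(17,16) nearest=1 d=13 new=(12,8) → blocked by [8,11]×[2,6], reject
9. q=(5,12) nearest=1 d=9 new=(5,8) → add node 2 parent=1 cost=10
10. q=(12,1) nearest=1 d=5 new=(12,1) → blocked by [8,11]×[2,6], reject
11. q=(6,8) nearest=2 d=1 new=(6,8) → add node 3 parent=2 cost=11
12. q=(3,15) nearest=2 d=7 new=(3,13) → add node 4 parent=2 cost=15
13. q=(14,3) nearest=1 d=7 new=(12,3) → blocked by [8,11]×[2,6], reject
14. q=(5,16) nearest=4 d=3 new=(5,16) → add node 5 parent=4 cost=18
15. q=(1,7) nearest=2 d=4 new=(1,7) → add node 6 parent=2 cost=14
16. q=(7,13) nearest=5 d=3 new=(7,13) → add node 7 parent=5 cost=21
17. q=(9,7) nearest=3 d=3 new=(9,7) → add node 8 parent=3 cost=14
18. q=(9,4) nearest=1 d=2 new=(9,4) → blocked by [8,11]×[2,6], reject
19. q=(1,8) nearest=6 d=1 new=(1,8) → add node 9 parent=6 cost=15
20. q=(19,19) nearest=7 d=12 new=(12,18) → add node 10 parent=7 cost=26
21. q=(2,2) nearest=0 d=1 new=(2,2) → add node 11 parent=0 cost=1
22. q=(18,14) nearest=10 d=6 new=(17,14) → blocked by [16,18]×[14,19], reject

Node count: 12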